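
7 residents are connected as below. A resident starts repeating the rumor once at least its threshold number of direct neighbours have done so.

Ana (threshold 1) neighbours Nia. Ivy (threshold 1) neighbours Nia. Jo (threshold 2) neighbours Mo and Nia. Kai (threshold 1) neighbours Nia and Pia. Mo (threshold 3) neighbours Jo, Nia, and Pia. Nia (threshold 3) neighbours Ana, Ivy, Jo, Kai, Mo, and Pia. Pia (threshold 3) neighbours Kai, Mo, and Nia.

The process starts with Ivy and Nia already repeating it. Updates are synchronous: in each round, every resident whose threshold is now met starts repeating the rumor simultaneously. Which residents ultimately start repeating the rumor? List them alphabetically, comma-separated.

Ana, Ivy, Kai, Nia

Round 1 — Ivy, Nia start repeating the rumor (initial).
Round 2 — checking thresholds:
  Ana: 1 of 1 neighbours ≥ 1, starts repeating the rumor.
  Jo: 1 of 2 neighbours < 2, not yet.
  Kai: 1 of 2 neighbours ≥ 1, starts repeating the rumor.
  Mo: 1 of 3 neighbours < 3, not yet.
  Pia: 1 of 3 neighbours < 3, not yet.
Round 3 — no new spreads; cascade stops.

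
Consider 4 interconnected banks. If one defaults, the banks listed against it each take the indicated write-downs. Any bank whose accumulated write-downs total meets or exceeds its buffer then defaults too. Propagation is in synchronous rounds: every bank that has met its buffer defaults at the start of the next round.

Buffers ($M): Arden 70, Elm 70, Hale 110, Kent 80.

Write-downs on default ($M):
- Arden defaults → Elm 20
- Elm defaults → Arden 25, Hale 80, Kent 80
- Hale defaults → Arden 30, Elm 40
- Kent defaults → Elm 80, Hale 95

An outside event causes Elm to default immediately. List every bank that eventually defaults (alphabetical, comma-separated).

Round 1 — Elm defaults (initial).
  Arden: +25 → 25 < 70
  Hale: +80 → 80 < 110
  Kent: +80 → 80 ≥ 80
Round 2 — Kent defaults.
  Hale: +95 → 175 ≥ 110
Round 3 — Hale defaults.
  Arden: +30 → 55 < 70
No further defaults.

Elm, Hale, Kent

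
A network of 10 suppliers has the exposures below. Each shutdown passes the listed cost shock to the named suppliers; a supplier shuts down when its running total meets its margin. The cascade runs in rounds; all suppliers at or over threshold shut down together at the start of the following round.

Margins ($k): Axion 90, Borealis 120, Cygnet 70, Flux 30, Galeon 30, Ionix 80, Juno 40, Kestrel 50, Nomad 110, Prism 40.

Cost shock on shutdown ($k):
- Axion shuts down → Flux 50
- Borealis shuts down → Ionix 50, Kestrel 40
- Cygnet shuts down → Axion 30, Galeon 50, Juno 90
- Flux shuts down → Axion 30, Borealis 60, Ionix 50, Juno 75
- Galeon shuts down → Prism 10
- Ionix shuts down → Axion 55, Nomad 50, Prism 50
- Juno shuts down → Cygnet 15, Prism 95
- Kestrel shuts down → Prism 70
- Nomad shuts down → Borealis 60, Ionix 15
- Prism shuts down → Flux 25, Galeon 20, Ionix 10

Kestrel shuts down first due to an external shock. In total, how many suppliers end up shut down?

Round 1 — Kestrel shuts down (initial).
  Prism: +70 → 70 ≥ 40
Round 2 — Prism shuts down.
  Flux: +25 → 25 < 30
  Galeon: +20 → 20 < 30
  Ionix: +10 → 10 < 80
No further shutdowns.

2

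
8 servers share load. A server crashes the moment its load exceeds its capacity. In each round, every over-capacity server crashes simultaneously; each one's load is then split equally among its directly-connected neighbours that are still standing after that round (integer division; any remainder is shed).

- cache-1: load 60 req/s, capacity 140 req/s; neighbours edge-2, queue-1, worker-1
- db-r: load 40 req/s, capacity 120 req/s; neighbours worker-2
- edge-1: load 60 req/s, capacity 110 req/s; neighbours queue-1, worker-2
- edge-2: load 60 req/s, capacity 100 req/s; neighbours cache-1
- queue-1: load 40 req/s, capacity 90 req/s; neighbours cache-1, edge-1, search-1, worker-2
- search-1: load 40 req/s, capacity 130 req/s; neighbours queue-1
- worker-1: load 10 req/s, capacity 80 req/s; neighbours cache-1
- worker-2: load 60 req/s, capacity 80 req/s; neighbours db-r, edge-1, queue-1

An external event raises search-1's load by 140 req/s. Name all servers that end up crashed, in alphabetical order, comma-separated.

Round 1 — search-1 at 180 > 130. search-1 crashes.
  search-1 sheds 180 req/s to queue-1: 180 each.
    queue-1: 40+180 = 220 > 90
Round 2 — queue-1 crashes.
  queue-1 sheds 220 req/s to cache-1, edge-1, worker-2: 73 each (1 lost).
    cache-1: 60+73 = 133 ≤ 140
    edge-1: 60+73 = 133 > 110
    worker-2: 60+73 = 133 > 80
Round 3 — edge-1, worker-2 crash.
  edge-1 sheds 133 req/s: no online neighbours, lost.
  worker-2 sheds 133 req/s to db-r: 133 each.
    db-r: 40+133 = 173 > 120
Round 4 — db-r crashes.
  db-r sheds 173 req/s: no online neighbours, lost.
No further crashes.

db-r, edge-1, queue-1, search-1, worker-2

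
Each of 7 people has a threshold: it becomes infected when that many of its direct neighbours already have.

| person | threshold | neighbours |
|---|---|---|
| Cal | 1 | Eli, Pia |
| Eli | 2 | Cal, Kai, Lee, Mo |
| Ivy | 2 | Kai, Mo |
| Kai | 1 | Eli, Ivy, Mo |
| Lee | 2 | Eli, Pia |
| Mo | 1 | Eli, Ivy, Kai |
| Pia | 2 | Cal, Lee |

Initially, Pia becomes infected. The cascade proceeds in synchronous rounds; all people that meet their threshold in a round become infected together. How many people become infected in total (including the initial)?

2

Round 1 — Pia becomes infected (initial).
Round 2 — checking thresholds:
  Cal: 1 of 2 neighbours ≥ 1, becomes infected.
  Lee: 1 of 2 neighbours < 2, holds.
Round 3 — no new infections; cascade stops.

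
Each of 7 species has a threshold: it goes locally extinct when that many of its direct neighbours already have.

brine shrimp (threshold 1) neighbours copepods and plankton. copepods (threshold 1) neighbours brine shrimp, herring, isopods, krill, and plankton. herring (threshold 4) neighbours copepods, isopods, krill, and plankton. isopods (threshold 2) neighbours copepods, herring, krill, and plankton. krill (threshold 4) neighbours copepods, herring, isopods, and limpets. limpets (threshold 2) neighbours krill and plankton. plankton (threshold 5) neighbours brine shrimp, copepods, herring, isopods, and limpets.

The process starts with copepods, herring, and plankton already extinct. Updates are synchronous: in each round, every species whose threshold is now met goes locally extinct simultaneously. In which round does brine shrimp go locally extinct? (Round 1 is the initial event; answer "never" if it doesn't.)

2

Round 1 — copepods, herring, plankton go locally extinct (initial).
Round 2 — checking thresholds:
  brine shrimp: 2 of 2 neighbours ≥ 1, goes locally extinct.
  isopods: 3 of 4 neighbours ≥ 2, goes locally extinct.
  krill: 2 of 4 neighbours < 4, holds.
  limpets: 1 of 2 neighbours < 2, holds.
Round 3 — no new extinctions; cascade stops.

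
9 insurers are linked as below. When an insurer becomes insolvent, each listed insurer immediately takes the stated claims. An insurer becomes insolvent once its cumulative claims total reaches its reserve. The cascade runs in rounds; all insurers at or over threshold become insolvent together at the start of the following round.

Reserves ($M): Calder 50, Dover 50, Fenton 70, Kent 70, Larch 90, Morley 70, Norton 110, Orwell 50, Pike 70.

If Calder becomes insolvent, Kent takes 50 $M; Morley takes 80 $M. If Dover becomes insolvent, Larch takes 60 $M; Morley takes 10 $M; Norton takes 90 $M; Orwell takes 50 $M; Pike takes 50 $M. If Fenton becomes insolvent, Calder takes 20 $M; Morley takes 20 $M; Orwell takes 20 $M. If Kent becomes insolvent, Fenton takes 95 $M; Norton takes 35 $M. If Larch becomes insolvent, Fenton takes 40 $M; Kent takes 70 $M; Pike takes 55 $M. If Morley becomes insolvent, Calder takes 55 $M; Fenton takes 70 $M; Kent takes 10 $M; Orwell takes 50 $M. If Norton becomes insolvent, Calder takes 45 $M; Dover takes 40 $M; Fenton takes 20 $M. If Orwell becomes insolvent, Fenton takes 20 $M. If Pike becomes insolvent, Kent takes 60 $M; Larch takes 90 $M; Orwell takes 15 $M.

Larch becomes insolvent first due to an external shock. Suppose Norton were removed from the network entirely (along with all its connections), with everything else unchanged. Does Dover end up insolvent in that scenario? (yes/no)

no

With Norton removed:
Round 1 — Larch becomes insolvent (initial).
  Fenton: +40 → 40 < 70
  Kent: +70 → 70 ≥ 70
  Pike: +55 → 55 < 70
Round 2 — Kent becomes insolvent.
  Fenton: +95 → 135 ≥ 70
Round 3 — Fenton becomes insolvent.
  Calder: +20 → 20 < 50
  Morley: +20 → 20 < 70
  Orwell: +20 → 20 < 50
No further insolvencies.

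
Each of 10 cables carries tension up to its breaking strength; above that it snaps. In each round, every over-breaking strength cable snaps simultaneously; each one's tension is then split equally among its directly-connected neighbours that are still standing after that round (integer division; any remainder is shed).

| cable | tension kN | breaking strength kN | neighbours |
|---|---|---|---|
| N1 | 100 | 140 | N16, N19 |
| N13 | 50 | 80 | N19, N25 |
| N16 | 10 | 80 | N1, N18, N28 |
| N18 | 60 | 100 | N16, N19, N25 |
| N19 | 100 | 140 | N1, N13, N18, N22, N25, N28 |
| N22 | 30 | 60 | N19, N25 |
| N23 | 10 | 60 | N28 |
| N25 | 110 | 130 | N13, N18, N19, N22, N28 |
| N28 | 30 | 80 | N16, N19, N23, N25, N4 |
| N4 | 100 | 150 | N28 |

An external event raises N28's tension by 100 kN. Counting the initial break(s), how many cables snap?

Round 1 — N28 at 130 > 80. N28 snaps.
  N28 sheds 130 kN to N16, N19, N23, N25, N4: 26 each.
    N16: 10+26 = 36 ≤ 80
    N19: 100+26 = 126 ≤ 140
    N23: 10+26 = 36 ≤ 60
    N25: 110+26 = 136 > 130
    N4: 100+26 = 126 ≤ 150
Round 2 — N25 snaps.
  N25 sheds 136 kN to N13, N18, N19, N22: 34 each.
    N13: 50+34 = 84 > 80
    N18: 60+34 = 94 ≤ 100
    N19: 126+34 = 160 > 140
    N22: 30+34 = 64 > 60
Round 3 — N13, N19, N22 snap.
  N13 sheds 84 kN: no online neighbours, lost.
  N19 sheds 160 kN to N1, N18: 80 each.
    N1: 100+80 = 180 > 140
    N18: 94+80 = 174 > 100
  N22 sheds 64 kN: no online neighbours, lost.
Round 4 — N1, N18 snap.
  N1 sheds 180 kN to N16: 180 each.
    N16: 36+180 = 216 > 80
  N18 sheds 174 kN to N16: 174 each.
    N16: 216+174 = 390 > 80
Round 5 — N16 snaps.
  N16 sheds 390 kN: no online neighbours, lost.
No further breaks.

8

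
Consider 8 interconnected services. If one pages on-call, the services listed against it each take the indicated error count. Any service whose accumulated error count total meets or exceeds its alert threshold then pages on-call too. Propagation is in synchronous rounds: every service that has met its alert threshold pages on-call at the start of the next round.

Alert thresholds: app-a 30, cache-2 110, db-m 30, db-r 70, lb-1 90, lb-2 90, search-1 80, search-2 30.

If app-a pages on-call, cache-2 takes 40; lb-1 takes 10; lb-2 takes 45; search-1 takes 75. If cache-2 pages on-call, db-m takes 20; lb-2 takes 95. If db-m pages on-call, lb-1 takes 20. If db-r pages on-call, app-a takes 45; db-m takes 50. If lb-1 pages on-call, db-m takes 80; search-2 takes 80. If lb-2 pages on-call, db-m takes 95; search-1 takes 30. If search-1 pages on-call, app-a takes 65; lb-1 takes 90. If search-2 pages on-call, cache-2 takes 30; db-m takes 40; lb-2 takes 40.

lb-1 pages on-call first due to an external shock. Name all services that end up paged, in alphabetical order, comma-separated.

Round 1 — lb-1 pages on-call (initial).
  db-m: +80 → 80 ≥ 30
  search-2: +80 → 80 ≥ 30
Round 2 — db-m, search-2 page on-call.
  cache-2: +30 → 30 < 110
  lb-2: +40 → 40 < 90
No further pages.

db-m, lb-1, search-2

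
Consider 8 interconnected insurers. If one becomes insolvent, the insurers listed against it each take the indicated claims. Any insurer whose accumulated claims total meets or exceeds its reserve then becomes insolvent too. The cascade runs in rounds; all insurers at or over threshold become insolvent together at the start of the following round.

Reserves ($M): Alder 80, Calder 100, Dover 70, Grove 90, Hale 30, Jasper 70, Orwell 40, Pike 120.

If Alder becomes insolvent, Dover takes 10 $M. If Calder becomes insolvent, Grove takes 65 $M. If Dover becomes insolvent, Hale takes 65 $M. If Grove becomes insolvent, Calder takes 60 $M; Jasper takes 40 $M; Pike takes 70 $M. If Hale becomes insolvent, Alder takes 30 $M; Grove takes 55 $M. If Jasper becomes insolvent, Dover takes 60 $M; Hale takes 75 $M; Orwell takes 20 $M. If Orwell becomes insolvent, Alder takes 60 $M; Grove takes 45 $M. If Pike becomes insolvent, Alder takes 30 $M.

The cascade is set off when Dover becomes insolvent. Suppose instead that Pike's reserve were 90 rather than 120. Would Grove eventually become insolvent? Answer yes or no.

With Pike's reserve at 90:
Round 1 — Dover becomes insolvent (initial).
  Hale: +65 → 65 ≥ 30
Round 2 — Hale becomes insolvent.
  Alder: +30 → 30 < 80
  Grove: +55 → 55 < 90
No further insolvencies.

no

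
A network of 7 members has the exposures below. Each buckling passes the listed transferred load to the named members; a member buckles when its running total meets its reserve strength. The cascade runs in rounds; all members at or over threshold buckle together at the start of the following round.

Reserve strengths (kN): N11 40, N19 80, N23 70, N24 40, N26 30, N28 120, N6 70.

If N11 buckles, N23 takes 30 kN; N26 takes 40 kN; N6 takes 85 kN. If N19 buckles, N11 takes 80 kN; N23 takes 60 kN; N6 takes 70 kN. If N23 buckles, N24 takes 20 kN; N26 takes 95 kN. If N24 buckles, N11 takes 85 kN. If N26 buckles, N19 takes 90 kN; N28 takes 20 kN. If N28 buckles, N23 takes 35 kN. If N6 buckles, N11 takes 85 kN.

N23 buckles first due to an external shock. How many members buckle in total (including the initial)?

5

Round 1 — N23 buckles (initial).
  N24: +20 → 20 < 40
  N26: +95 → 95 ≥ 30
Round 2 — N26 buckles.
  N19: +90 → 90 ≥ 80
  N28: +20 → 20 < 120
Round 3 — N19 buckles.
  N11: +80 → 80 ≥ 40
  N6: +70 → 70 ≥ 70
Round 4 — N11, N6 buckle.
No further bucklings.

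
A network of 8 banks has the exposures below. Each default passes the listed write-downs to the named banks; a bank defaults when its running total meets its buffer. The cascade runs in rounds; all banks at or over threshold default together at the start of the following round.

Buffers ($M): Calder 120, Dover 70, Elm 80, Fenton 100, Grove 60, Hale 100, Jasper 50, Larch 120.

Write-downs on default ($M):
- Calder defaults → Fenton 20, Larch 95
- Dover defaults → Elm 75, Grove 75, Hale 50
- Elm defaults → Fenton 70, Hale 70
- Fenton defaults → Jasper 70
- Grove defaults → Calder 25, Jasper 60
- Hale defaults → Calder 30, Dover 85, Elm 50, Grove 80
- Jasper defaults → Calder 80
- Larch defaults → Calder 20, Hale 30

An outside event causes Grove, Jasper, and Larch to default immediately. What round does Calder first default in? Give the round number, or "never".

Round 1 — Grove, Jasper, Larch default (initial).
  Calder: +25+80+20 → 125 ≥ 120
  Hale: +30 → 30 < 100
Round 2 — Calder defaults.
  Fenton: +20 → 20 < 100
No further defaults.

2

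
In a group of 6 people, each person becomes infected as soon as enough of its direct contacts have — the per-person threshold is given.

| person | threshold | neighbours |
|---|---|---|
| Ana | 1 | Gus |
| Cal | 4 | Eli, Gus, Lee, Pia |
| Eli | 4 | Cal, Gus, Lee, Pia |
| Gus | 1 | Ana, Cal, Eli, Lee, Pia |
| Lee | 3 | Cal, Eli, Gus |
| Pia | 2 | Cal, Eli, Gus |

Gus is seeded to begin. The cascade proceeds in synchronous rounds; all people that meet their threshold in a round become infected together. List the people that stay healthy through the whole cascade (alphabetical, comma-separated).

Round 1 — Gus becomes infected (initial).
Round 2 — checking thresholds:
  Ana: 1 of 1 neighbours ≥ 1, becomes infected.
  Cal: 1 of 4 neighbours < 4, not yet.
  Eli: 1 of 4 neighbours < 4, not yet.
  Lee: 1 of 3 neighbours < 3, not yet.
  Pia: 1 of 3 neighbours < 2, not yet.
Round 3 — no new infections; cascade stops.

Cal, Eli, Lee, Pia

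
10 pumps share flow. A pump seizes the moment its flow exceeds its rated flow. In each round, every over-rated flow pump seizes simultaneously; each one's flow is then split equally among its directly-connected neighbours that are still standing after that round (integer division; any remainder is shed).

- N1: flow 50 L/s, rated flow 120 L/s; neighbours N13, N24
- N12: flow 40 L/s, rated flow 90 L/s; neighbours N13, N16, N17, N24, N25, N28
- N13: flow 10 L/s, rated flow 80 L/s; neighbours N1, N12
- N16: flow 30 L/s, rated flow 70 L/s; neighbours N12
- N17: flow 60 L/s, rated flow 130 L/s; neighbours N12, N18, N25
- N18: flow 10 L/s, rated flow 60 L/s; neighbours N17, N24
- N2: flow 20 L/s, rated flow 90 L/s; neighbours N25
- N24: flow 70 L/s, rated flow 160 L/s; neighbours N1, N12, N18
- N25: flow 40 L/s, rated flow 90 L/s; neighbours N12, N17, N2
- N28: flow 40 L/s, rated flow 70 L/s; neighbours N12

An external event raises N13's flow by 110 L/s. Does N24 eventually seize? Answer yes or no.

no

Round 1 — N13 at 120 > 80. N13 seizes.
  N13 sheds 120 L/s to N1, N12: 60 each.
    N1: 50+60 = 110 ≤ 120
    N12: 40+60 = 100 > 90
Round 2 — N12 seizes.
  N12 sheds 100 L/s to N16, N17, N24, N25, N28: 20 each.
    N16: 30+20 = 50 ≤ 70
    N17: 60+20 = 80 ≤ 130
    N24: 70+20 = 90 ≤ 160
    N25: 40+20 = 60 ≤ 90
    N28: 40+20 = 60 ≤ 70
No further seizures.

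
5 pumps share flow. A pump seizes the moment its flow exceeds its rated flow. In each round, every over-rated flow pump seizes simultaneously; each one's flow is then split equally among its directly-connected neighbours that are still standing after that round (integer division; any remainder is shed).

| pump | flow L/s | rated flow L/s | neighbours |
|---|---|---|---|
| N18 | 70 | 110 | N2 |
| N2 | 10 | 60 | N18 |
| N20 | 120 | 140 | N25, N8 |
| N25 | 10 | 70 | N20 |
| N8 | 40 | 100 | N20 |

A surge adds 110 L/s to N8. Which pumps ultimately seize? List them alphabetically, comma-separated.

N20, N25, N8

Round 1 — N8 at 150 > 100. N8 seizes.
  N8 sheds 150 L/s to N20: 150 each.
    N20: 120+150 = 270 > 140
Round 2 — N20 seizes.
  N20 sheds 270 L/s to N25: 270 each.
    N25: 10+270 = 280 > 70
Round 3 — N25 seizes.
  N25 sheds 280 L/s: no online neighbours, lost.
No further seizures.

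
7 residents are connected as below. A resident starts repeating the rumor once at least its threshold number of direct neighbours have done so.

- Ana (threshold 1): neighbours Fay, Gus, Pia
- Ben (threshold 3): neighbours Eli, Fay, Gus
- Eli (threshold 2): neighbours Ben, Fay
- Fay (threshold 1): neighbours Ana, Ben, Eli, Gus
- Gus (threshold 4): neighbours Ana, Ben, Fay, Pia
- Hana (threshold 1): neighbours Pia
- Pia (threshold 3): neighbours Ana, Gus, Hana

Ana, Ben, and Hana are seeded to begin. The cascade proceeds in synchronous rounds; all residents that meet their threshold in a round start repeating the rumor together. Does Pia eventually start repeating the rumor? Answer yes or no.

Round 1 — Ana, Ben, Hana start repeating the rumor (initial).
Round 2 — checking thresholds:
  Eli: 1 of 2 neighbours < 2, below threshold.
  Fay: 2 of 4 neighbours ≥ 1, starts repeating the rumor.
  Gus: 2 of 4 neighbours < 4, below threshold.
  Pia: 2 of 3 neighbours < 3, below threshold.
Round 3 — checking thresholds:
  Eli: 2 of 2 neighbours ≥ 2, starts repeating the rumor.
  Gus: 3 of 4 neighbours < 4, below threshold.
  Pia: 2 of 3 neighbours < 3, below threshold.
Round 4 — no new spreads; cascade stops.

no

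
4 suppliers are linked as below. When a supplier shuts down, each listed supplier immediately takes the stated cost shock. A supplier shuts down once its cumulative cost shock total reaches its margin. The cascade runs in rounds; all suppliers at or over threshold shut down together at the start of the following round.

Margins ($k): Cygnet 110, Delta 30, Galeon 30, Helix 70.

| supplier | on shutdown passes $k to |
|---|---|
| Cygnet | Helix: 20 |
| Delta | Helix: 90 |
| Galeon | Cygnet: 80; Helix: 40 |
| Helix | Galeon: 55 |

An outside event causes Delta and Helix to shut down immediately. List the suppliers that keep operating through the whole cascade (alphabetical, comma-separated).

Round 1 — Delta, Helix shut down (initial).
  Galeon: +55 → 55 ≥ 30
Round 2 — Galeon shuts down.
  Cygnet: +80 → 80 < 110
No further shutdowns.

Cygnet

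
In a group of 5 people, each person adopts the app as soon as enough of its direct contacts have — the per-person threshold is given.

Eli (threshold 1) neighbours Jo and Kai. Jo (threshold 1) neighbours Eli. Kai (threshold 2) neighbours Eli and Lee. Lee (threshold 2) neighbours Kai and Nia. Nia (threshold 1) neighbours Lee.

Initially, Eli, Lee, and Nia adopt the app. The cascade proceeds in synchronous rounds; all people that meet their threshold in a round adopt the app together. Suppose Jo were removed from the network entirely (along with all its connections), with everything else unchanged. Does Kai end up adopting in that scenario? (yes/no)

With Jo removed:
Round 1 — Eli, Lee, Nia adopt the app (initial).
Round 2 — checking thresholds:
  Kai: 2 of 2 neighbours ≥ 2, adopts the app.
Round 3 — no new adoptions; cascade stops.

yes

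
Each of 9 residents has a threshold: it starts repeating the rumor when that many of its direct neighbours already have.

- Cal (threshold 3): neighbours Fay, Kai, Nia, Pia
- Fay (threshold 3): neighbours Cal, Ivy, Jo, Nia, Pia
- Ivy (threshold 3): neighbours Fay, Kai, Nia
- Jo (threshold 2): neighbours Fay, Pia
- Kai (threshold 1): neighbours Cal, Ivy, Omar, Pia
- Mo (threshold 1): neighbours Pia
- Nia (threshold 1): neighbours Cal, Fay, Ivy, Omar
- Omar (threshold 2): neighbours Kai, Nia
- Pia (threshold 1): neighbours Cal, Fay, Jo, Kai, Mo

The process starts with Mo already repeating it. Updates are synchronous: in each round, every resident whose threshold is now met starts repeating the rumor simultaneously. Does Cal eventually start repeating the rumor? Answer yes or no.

no

Round 1 — Mo starts repeating the rumor (initial).
Round 2 — checking thresholds:
  Pia: 1 of 5 neighbours ≥ 1, starts repeating the rumor.
Round 3 — checking thresholds:
  Cal: 1 of 4 neighbours < 3, below threshold.
  Fay: 1 of 5 neighbours < 3, below threshold.
  Jo: 1 of 2 neighbours < 2, below threshold.
  Kai: 1 of 4 neighbours ≥ 1, starts repeating the rumor.
Round 4 — no new spreads; cascade stops.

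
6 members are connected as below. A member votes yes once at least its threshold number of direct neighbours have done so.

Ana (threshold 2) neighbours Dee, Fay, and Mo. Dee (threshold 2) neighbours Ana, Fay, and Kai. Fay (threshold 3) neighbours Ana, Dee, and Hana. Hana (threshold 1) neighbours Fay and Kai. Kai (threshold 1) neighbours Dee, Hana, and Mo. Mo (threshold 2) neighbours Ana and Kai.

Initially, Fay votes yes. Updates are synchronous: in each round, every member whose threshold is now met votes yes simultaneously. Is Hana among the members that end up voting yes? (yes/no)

Round 1 — Fay votes yes (initial).
Round 2 — checking thresholds:
  Ana: 1 of 3 neighbours < 2, below threshold.
  Dee: 1 of 3 neighbours < 2, below threshold.
  Hana: 1 of 2 neighbours ≥ 1, votes yes.
Round 3 — checking thresholds:
  Ana: 1 of 3 neighbours < 2, below threshold.
  Dee: 1 of 3 neighbours < 2, below threshold.
  Kai: 1 of 3 neighbours ≥ 1, votes yes.
Round 4 — checking thresholds:
  Ana: 1 of 3 neighbours < 2, below threshold.
  Dee: 2 of 3 neighbours ≥ 2, votes yes.
  Mo: 1 of 2 neighbours < 2, below threshold.
Round 5 — checking thresholds:
  Ana: 2 of 3 neighbours ≥ 2, votes yes.
  Mo: 1 of 2 neighbours < 2, below threshold.
Round 6 — checking thresholds:
  Mo: 2 of 2 neighbours ≥ 2, votes yes.
Round 7 — no new yes votes; cascade stops.

yes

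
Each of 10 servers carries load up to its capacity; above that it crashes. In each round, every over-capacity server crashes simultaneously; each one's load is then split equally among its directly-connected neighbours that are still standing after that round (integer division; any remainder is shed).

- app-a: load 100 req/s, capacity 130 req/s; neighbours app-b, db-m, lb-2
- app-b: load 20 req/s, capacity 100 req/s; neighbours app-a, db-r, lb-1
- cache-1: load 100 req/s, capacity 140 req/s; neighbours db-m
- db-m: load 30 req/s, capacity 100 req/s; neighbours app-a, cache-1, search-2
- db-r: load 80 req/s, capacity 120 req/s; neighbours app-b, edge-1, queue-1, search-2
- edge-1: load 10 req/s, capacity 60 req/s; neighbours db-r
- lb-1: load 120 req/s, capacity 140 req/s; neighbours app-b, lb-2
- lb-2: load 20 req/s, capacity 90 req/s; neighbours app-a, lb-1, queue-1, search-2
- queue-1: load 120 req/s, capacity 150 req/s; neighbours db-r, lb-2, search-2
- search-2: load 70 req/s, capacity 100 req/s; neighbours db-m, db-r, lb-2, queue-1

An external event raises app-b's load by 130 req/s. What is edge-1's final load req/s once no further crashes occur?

53

Round 1 — app-b at 150 > 100. app-b crashes.
  app-b sheds 150 req/s to app-a, db-r, lb-1: 50 each.
    app-a: 100+50 = 150 > 130
    db-r: 80+50 = 130 > 120
    lb-1: 120+50 = 170 > 140
Round 2 — app-a, db-r, lb-1 crash.
  app-a sheds 150 req/s to db-m, lb-2: 75 each.
    db-m: 30+75 = 105 > 100
    lb-2: 20+75 = 95 > 90
  db-r sheds 130 req/s to edge-1, queue-1, search-2: 43 each (1 lost).
    edge-1: 10+43 = 53 ≤ 60
    queue-1: 120+43 = 163 > 150
    search-2: 70+43 = 113 > 100
  lb-1 sheds 170 req/s to lb-2: 170 each.
    lb-2: 95+170 = 265 > 90
Round 3 — db-m, lb-2, queue-1, search-2 crash.
  db-m sheds 105 req/s to cache-1: 105 each.
    cache-1: 100+105 = 205 > 140
  lb-2 sheds 265 req/s: no online neighbours, lost.
  queue-1 sheds 163 req/s: no online neighbours, lost.
  search-2 sheds 113 req/s: no online neighbours, lost.
Round 4 — cache-1 crashes.
  cache-1 sheds 205 req/s: no online neighbours, lost.
No further crashes.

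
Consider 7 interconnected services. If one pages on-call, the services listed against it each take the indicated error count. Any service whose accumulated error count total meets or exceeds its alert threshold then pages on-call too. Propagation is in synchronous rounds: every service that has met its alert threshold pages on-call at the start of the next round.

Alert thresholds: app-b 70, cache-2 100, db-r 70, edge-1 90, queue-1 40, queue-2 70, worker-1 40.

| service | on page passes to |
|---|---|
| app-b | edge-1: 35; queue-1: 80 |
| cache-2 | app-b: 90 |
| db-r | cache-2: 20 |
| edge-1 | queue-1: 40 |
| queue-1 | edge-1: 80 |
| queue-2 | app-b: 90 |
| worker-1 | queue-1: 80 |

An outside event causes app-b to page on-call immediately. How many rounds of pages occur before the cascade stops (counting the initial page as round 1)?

3

Round 1 — app-b pages on-call (initial).
  edge-1: +35 → 35 < 90
  queue-1: +80 → 80 ≥ 40
Round 2 — queue-1 pages on-call.
  edge-1: +80 → 115 ≥ 90
Round 3 — edge-1 pages on-call.
No further pages.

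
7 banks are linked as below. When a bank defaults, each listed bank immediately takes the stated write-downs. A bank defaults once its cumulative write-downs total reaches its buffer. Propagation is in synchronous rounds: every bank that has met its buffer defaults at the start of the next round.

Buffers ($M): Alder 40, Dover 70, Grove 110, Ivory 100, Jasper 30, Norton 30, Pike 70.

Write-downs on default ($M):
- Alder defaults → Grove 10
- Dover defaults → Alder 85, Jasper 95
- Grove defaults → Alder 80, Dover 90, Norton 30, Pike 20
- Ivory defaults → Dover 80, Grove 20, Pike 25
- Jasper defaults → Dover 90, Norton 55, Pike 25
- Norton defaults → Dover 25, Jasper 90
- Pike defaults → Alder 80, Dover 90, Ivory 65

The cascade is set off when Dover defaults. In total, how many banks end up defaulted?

Round 1 — Dover defaults (initial).
  Alder: +85 → 85 ≥ 40
  Jasper: +95 → 95 ≥ 30
Round 2 — Alder, Jasper default.
  Grove: +10 → 10 < 110
  Norton: +55 → 55 ≥ 30
  Pike: +25 → 25 < 70
Round 3 — Norton defaults.
No further defaults.

4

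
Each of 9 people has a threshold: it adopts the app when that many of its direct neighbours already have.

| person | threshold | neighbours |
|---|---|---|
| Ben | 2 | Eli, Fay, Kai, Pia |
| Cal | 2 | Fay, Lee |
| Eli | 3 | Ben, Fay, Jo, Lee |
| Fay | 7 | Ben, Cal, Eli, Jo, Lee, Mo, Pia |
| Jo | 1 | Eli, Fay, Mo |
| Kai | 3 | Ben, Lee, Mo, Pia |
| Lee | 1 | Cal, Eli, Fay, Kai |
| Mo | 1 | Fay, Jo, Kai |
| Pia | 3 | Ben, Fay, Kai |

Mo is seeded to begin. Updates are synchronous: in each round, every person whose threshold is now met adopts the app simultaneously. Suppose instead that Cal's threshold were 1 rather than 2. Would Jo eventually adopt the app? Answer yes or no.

With Cal's threshold at 1:
Round 1 — Mo adopts the app (initial).
Round 2 — checking thresholds:
  Fay: 1 of 7 neighbours < 7, holds.
  Jo: 1 of 3 neighbours ≥ 1, adopts the app.
  Kai: 1 of 4 neighbours < 3, holds.
Round 3 — no new adoptions; cascade stops.

yes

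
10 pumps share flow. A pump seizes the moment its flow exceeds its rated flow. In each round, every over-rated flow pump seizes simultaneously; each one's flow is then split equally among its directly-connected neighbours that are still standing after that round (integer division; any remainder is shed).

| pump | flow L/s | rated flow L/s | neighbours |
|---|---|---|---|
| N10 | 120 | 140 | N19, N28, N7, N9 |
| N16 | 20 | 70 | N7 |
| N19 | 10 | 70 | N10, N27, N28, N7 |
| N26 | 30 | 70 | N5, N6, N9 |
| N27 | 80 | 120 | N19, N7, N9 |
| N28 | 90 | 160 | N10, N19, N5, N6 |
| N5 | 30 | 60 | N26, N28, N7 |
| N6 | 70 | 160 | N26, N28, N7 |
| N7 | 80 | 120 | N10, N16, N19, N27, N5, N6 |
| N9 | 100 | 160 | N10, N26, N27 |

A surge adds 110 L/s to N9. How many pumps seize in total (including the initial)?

10

Round 1 — N9 at 210 > 160. N9 seizes.
  N9 sheds 210 L/s to N10, N26, N27: 70 each.
    N10: 120+70 = 190 > 140
    N26: 30+70 = 100 > 70
    N27: 80+70 = 150 > 120
Round 2 — N10, N26, N27 seize.
  N10 sheds 190 L/s to N19, N28, N7: 63 each (1 lost).
    N19: 10+63 = 73 > 70
    N28: 90+63 = 153 ≤ 160
    N7: 80+63 = 143 > 120
  N26 sheds 100 L/s to N5, N6: 50 each.
    N5: 30+50 = 80 > 60
    N6: 70+50 = 120 ≤ 160
  N27 sheds 150 L/s to N19, N7: 75 each.
    N19: 73+75 = 148 > 70
    N7: 143+75 = 218 > 120
Round 3 — N19, N5, N7 seize.
  N19 sheds 148 L/s to N28: 148 each.
    N28: 153+148 = 301 > 160
  N5 sheds 80 L/s to N28: 80 each.
    N28: 301+80 = 381 > 160
  N7 sheds 218 L/s to N16, N6: 109 each.
    N16: 20+109 = 129 > 70
    N6: 120+109 = 229 > 160
Round 4 — N16, N28, N6 seize.
  N16 sheds 129 L/s: no online neighbours, lost.
  N28 sheds 381 L/s: no online neighbours, lost.
  N6 sheds 229 L/s: no online neighbours, lost.
No further seizures.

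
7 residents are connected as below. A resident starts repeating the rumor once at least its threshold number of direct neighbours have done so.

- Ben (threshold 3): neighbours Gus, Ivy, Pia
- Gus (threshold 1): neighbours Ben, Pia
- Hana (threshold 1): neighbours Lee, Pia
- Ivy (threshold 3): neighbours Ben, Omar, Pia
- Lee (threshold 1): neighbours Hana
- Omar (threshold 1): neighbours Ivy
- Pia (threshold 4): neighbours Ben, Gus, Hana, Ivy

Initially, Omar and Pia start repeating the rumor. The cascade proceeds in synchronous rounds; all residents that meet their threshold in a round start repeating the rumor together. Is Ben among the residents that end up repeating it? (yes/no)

no

Round 1 — Omar, Pia start repeating the rumor (initial).
Round 2 — checking thresholds:
  Ben: 1 of 3 neighbours < 3, not yet.
  Gus: 1 of 2 neighbours ≥ 1, starts repeating the rumor.
  Hana: 1 of 2 neighbours ≥ 1, starts repeating the rumor.
  Ivy: 2 of 3 neighbours < 3, not yet.
Round 3 — checking thresholds:
  Ben: 2 of 3 neighbours < 3, not yet.
  Ivy: 2 of 3 neighbours < 3, not yet.
  Lee: 1 of 1 neighbours ≥ 1, starts repeating the rumor.
Round 4 — no new spreads; cascade stops.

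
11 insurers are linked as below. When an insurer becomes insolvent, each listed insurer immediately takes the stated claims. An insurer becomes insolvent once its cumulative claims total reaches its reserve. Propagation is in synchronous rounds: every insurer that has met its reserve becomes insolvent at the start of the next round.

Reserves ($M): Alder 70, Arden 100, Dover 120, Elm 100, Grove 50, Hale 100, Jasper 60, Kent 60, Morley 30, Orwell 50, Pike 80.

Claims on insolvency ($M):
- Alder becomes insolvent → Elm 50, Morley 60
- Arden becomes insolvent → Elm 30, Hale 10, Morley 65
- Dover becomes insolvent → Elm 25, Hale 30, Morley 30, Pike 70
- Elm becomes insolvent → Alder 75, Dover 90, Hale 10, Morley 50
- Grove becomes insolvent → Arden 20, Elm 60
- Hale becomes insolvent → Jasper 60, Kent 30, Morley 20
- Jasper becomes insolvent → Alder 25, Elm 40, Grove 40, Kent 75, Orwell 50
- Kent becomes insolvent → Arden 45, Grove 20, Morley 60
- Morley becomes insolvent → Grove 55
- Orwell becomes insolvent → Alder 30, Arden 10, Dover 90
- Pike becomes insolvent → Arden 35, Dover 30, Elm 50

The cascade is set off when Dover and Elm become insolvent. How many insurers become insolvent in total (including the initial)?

5

Round 1 — Dover, Elm become insolvent (initial).
  Alder: +75 → 75 ≥ 70
  Hale: +30+10 → 40 < 100
  Morley: +30+50 → 80 ≥ 30
  Pike: +70 → 70 < 80
Round 2 — Alder, Morley become insolvent.
  Grove: +55 → 55 ≥ 50
Round 3 — Grove becomes insolvent.
  Arden: +20 → 20 < 100
No further insolvencies.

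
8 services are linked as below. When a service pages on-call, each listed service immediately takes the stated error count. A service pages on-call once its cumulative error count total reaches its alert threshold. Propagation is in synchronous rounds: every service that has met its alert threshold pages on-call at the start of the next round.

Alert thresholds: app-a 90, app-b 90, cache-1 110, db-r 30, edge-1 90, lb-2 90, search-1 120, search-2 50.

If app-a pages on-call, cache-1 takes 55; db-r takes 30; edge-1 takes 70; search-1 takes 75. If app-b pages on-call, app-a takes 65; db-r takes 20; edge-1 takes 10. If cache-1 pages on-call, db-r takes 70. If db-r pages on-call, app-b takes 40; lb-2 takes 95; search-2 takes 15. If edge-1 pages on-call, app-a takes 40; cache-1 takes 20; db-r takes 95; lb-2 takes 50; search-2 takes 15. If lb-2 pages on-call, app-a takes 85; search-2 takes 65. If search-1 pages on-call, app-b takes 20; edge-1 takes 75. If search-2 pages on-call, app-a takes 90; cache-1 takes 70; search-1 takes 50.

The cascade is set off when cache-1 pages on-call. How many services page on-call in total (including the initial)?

7

Round 1 — cache-1 pages on-call (initial).
  db-r: +70 → 70 ≥ 30
Round 2 — db-r pages on-call.
  app-b: +40 → 40 < 90
  lb-2: +95 → 95 ≥ 90
  search-2: +15 → 15 < 50
Round 3 — lb-2 pages on-call.
  app-a: +85 → 85 < 90
  search-2: +65 → 80 ≥ 50
Round 4 — search-2 pages on-call.
  app-a: +90 → 175 ≥ 90
  search-1: +50 → 50 < 120
Round 5 — app-a pages on-call.
  edge-1: +70 → 70 < 90
  search-1: +75 → 125 ≥ 120
Round 6 — search-1 pages on-call.
  app-b: +20 → 60 < 90
  edge-1: +75 → 145 ≥ 90
Round 7 — edge-1 pages on-call.
No further pages.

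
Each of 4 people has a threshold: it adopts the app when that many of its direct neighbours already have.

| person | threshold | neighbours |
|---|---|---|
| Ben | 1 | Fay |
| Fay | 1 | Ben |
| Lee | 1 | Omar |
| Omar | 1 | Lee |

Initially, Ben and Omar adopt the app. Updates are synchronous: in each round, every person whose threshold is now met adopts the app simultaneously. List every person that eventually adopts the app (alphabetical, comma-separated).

Ben, Fay, Lee, Omar

Round 1 — Ben, Omar adopt the app (initial).
Round 2 — checking thresholds:
  Fay: 1 of 1 neighbours ≥ 1, adopts the app.
  Lee: 1 of 1 neighbours ≥ 1, adopts the app.
Round 3 — no new adoptions; cascade stops.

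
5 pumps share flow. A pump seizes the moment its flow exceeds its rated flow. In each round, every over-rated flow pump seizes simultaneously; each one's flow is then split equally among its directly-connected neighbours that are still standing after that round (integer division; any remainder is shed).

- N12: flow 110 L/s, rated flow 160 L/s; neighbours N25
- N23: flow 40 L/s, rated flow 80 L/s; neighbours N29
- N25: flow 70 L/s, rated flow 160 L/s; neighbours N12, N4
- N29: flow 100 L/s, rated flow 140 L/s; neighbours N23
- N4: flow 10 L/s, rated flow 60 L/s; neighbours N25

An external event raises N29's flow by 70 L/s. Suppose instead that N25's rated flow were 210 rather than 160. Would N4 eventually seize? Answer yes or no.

With N25's rated flow at 210:
Round 1 — N29 at 170 > 140. N29 seizes.
  N29 sheds 170 L/s to N23: 170 each.
    N23: 40+170 = 210 > 80
Round 2 — N23 seizes.
  N23 sheds 210 L/s: no online neighbours, lost.
No further seizures.

no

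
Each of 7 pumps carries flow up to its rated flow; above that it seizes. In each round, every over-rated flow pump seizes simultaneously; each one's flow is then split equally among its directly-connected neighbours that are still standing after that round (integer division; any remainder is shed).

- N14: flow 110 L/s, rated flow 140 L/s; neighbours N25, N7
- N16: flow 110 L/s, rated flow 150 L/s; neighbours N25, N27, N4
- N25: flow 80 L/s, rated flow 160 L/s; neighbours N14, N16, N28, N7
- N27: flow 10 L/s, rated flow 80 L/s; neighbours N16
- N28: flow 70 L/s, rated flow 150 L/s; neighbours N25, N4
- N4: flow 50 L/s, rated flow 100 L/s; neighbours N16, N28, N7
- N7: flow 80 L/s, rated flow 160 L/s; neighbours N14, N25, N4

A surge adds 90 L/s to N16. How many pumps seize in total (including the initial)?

2

Round 1 — N16 at 200 > 150. N16 seizes.
  N16 sheds 200 L/s to N25, N27, N4: 66 each (2 lost).
    N25: 80+66 = 146 ≤ 160
    N27: 10+66 = 76 ≤ 80
    N4: 50+66 = 116 > 100
Round 2 — N4 seizes.
  N4 sheds 116 L/s to N28, N7: 58 each.
    N28: 70+58 = 128 ≤ 150
    N7: 80+58 = 138 ≤ 160
No further seizures.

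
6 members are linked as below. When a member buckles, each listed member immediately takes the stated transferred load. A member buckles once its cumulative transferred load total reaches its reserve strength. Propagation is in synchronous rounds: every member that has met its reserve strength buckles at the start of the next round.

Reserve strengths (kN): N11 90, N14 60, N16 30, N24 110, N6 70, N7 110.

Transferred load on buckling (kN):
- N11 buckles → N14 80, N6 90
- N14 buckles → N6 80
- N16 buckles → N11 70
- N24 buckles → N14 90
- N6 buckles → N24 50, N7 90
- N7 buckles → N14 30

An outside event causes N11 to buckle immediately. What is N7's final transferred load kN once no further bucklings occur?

90

Round 1 — N11 buckles (initial).
  N14: +80 → 80 ≥ 60
  N6: +90 → 90 ≥ 70
Round 2 — N14, N6 buckle.
  N24: +50 → 50 < 110
  N7: +90 → 90 < 110
No further bucklings.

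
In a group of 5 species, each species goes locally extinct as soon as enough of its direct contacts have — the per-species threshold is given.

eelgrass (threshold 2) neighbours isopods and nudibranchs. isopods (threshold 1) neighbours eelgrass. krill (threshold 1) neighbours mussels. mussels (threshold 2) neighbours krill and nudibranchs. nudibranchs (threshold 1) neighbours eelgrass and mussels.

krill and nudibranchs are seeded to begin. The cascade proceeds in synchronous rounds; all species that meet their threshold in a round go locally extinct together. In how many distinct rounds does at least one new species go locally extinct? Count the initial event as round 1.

2

Round 1 — krill, nudibranchs go locally extinct (initial).
Round 2 — checking thresholds:
  eelgrass: 1 of 2 neighbours < 2, below threshold.
  mussels: 2 of 2 neighbours ≥ 2, goes locally extinct.
Round 3 — no new extinctions; cascade stops.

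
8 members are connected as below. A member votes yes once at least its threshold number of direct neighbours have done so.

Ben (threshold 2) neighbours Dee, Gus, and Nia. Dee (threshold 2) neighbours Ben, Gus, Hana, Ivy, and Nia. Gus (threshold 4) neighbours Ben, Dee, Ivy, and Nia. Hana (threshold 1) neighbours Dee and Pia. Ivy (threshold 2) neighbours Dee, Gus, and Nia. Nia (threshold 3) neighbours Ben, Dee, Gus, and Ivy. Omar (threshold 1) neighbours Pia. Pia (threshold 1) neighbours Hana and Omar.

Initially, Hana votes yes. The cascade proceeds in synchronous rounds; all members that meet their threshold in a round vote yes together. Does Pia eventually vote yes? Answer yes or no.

yes

Round 1 — Hana votes yes (initial).
Round 2 — checking thresholds:
  Dee: 1 of 5 neighbours < 2, not yet.
  Pia: 1 of 2 neighbours ≥ 1, votes yes.
Round 3 — checking thresholds:
  Dee: 1 of 5 neighbours < 2, not yet.
  Omar: 1 of 1 neighbours ≥ 1, votes yes.
Round 4 — no new yes votes; cascade stops.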